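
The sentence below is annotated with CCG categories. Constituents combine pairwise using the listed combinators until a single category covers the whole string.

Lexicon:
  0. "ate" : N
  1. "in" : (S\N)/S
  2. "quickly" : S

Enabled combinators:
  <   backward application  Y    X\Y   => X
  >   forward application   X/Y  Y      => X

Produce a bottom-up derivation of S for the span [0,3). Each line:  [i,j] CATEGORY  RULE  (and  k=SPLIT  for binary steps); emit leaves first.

[0,3] S   <
  [0,1] "ate" : N
  [1,3] S\N   >
    [1,2] "in" : (S\N)/S
    [2,3] "quickly" : S

[0,1] N  lex  "ate"
[1,2] (S\N)/S  lex  "in"
[2,3] S  lex  "quickly"
[1,3] S\N  >  k=2
[0,3] S  <  k=1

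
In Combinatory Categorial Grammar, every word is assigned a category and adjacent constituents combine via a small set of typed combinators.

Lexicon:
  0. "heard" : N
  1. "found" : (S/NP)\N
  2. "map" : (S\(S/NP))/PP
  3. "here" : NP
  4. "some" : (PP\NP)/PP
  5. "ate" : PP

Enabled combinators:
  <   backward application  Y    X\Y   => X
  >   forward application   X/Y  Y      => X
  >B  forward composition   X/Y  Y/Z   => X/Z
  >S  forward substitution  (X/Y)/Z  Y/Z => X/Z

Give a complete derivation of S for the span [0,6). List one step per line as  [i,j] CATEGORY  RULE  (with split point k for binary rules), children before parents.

[0,1] N  lex  "heard"
[1,2] (S/NP)\N  lex  "found"
[0,2] S/NP  <  k=1
[2,3] (S\(S/NP))/PP  lex  "map"
[3,4] NP  lex  "here"
[4,5] (PP\NP)/PP  lex  "some"
[5,6] PP  lex  "ate"
[4,6] PP\NP  >  k=5
[3,6] PP  <  k=4
[2,6] S\(S/NP)  >  k=3
[0,6] S  <  k=2

[0,6] S   <
  [0,2] S/NP   <
    [0,1] "heard" : N
    [1,2] "found" : (S/NP)\N
  [2,6] S\(S/NP)   >
    [2,3] "map" : (S\(S/NP))/PP
    [3,6] PP   <
      [3,4] "here" : NP
      [4,6] PP\NP   >
        [4,5] "some" : (PP\NP)/PP
        [5,6] "ate" : PP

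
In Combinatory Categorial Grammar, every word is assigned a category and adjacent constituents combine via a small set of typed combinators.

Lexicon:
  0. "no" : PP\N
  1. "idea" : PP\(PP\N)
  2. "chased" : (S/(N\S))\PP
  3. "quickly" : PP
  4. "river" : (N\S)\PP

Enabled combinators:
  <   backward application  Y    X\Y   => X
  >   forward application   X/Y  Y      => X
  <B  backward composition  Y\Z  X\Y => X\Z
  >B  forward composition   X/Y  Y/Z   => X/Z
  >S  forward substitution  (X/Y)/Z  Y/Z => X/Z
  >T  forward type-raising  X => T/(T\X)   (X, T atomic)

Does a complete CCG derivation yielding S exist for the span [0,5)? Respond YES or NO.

[0,5] S   >
  [0,3] S/(N\S)   <
    [0,2] PP   <
      [0,1] "no" : PP\N
      [1,2] "idea" : PP\(PP\N)
    [2,3] "chased" : (S/(N\S))\PP
  [3,5] N\S   <
    [3,4] "quickly" : PP
    [4,5] "river" : (N\S)\PP

YES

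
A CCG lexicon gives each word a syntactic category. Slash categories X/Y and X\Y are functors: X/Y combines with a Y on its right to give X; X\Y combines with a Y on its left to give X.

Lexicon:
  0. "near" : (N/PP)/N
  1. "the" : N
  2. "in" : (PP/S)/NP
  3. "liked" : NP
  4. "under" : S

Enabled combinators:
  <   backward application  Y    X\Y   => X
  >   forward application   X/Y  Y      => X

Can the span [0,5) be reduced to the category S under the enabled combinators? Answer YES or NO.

NO

(N/PP)/N N (PP/S)/NP NP S
CKY chart[0,5] = {N}; S ∉ chart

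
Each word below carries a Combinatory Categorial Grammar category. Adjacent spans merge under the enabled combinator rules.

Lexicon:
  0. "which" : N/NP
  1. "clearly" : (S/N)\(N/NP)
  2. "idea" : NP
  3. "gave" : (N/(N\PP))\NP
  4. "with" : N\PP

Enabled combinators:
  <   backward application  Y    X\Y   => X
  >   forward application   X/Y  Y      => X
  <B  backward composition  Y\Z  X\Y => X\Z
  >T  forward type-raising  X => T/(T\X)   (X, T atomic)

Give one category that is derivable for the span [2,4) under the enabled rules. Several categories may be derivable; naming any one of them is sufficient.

[0,5] S   >
  [0,2] S/N   <
    [0,1] "which" : N/NP
    [1,2] "clearly" : (S/N)\(N/NP)
  [2,5] N   >
    [2,4] N/(N\PP)   <
      [2,3] "idea" : NP
      [3,4] "gave" : (N/(N\PP))\NP
    [4,5] "with" : N\PP

N/(N\PP)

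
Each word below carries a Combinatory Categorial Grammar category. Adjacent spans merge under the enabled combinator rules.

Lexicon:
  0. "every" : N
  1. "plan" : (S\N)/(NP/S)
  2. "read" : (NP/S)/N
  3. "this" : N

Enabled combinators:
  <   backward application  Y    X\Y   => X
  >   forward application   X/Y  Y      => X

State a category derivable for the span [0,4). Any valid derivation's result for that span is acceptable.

[0,4] S   <
  [0,1] "every" : N
  [1,4] S\N   >
    [1,2] "plan" : (S\N)/(NP/S)
    [2,4] NP/S   >
      [2,3] "read" : (NP/S)/N
      [3,4] "this" : N

S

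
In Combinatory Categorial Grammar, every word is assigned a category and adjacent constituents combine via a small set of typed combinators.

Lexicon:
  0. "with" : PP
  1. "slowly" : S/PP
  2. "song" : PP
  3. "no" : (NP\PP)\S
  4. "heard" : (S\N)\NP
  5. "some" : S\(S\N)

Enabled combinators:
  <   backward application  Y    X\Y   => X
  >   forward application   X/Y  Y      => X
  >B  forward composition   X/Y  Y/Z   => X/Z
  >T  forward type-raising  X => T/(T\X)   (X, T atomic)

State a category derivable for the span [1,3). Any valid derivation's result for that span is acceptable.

[0,6] S   <
  [0,5] S\N   <
    [0,4] NP   <
      [0,1] "with" : PP
      [1,4] NP\PP   <
        [1,3] S   >
          [1,2] "slowly" : S/PP
          [2,3] "song" : PP
        [3,4] "no" : (NP\PP)\S
    [4,5] "heard" : (S\N)\NP
  [5,6] "some" : S\(S\N)

S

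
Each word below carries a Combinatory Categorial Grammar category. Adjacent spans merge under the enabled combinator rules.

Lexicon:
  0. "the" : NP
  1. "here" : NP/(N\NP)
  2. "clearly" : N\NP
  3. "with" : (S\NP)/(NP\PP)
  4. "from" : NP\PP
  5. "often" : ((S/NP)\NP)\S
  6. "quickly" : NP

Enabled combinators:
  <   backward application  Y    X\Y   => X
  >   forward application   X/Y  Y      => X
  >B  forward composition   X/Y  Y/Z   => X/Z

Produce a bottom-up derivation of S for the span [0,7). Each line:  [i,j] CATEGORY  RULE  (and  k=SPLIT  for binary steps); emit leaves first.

[0,7] S   >
  [0,6] S/NP   <
    [0,1] "the" : NP
    [1,6] (S/NP)\NP   <
      [1,5] S   <
        [1,3] NP   >
          [1,2] "here" : NP/(N\NP)
          [2,3] "clearly" : N\NP
        [3,5] S\NP   >
          [3,4] "with" : (S\NP)/(NP\PP)
          [4,5] "from" : NP\PP
      [5,6] "often" : ((S/NP)\NP)\S
  [6,7] "quickly" : NP

[0,1] NP  lex  "the"
[1,2] NP/(N\NP)  lex  "here"
[2,3] N\NP  lex  "clearly"
[1,3] NP  >  k=2
[3,4] (S\NP)/(NP\PP)  lex  "with"
[4,5] NP\PP  lex  "from"
[3,5] S\NP  >  k=4
[1,5] S  <  k=3
[5,6] ((S/NP)\NP)\S  lex  "often"
[1,6] (S/NP)\NP  <  k=5
[0,6] S/NP  <  k=1
[6,7] NP  lex  "quickly"
[0,7] S  >  k=6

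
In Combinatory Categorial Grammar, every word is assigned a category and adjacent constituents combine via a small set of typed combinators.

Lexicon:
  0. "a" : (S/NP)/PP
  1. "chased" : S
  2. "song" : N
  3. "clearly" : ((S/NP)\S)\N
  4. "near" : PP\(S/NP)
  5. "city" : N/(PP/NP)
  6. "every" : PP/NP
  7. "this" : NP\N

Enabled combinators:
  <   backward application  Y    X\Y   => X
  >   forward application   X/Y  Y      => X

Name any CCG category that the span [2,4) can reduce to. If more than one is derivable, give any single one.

(S/NP)\S

[0,8] S   >
  [0,5] S/NP   >
    [0,1] "a" : (S/NP)/PP
    [1,5] PP   <
      [1,4] S/NP   <
        [1,2] "chased" : S
        [2,4] (S/NP)\S   <
          [2,3] "song" : N
          [3,4] "clearly" : ((S/NP)\S)\N
      [4,5] "near" : PP\(S/NP)
  [5,8] NP   <
    [5,7] N   >
      [5,6] "city" : N/(PP/NP)
      [6,7] "every" : PP/NP
    [7,8] "this" : NP\N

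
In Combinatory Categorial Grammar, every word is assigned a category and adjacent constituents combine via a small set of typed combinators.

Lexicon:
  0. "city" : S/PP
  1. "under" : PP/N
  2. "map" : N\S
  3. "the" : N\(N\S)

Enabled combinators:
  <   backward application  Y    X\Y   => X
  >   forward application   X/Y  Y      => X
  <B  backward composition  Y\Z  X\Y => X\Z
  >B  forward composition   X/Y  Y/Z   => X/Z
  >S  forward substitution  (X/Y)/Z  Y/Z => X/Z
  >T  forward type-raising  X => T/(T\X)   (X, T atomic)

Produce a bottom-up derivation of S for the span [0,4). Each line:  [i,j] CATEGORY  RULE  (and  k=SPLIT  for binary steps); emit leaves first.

[0,1] S/PP  lex  "city"
[1,2] PP/N  lex  "under"
[2,3] N\S  lex  "map"
[3,4] N\(N\S)  lex  "the"
[2,4] N  <  k=3
[1,4] PP  >  k=2
[0,4] S  >  k=1

[0,4] S   >
  [0,1] "city" : S/PP
  [1,4] PP   >
    [1,2] "under" : PP/N
    [2,4] N   <
      [2,3] "map" : N\S
      [3,4] "the" : N\(N\S)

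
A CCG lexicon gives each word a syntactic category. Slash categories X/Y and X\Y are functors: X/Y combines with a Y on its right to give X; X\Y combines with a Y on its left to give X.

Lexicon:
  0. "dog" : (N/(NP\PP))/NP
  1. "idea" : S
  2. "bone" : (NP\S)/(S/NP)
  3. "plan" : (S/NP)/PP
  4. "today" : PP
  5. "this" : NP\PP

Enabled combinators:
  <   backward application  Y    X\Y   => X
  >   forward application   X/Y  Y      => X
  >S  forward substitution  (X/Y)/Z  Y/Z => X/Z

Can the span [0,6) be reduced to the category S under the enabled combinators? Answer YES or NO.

(N/(NP\PP))/NP S (NP\S)/(S/NP) (S/NP)/PP PP NP\PP
CKY chart[0,6] = {N}; S ∉ chart

NO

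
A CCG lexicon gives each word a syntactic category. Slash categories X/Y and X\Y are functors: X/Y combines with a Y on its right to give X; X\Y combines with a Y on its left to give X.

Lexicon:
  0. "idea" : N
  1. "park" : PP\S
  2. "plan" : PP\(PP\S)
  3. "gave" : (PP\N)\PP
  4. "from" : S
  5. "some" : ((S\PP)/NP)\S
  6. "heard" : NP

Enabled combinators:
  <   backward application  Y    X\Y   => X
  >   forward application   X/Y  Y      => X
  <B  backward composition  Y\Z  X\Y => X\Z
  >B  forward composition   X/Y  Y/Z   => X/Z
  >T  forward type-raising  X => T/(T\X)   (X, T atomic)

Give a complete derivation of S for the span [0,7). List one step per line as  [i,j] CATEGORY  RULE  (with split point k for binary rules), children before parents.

[0,7] S   <
  [0,4] PP   <
    [0,1] "idea" : N
    [1,4] PP\N   <
      [1,3] PP   <
        [1,2] "park" : PP\S
        [2,3] "plan" : PP\(PP\S)
      [3,4] "gave" : (PP\N)\PP
  [4,7] S\PP   >
    [4,6] (S\PP)/NP   <
      [4,5] "from" : S
      [5,6] "some" : ((S\PP)/NP)\S
    [6,7] "heard" : NP

[0,1] N  lex  "idea"
[1,2] PP\S  lex  "park"
[2,3] PP\(PP\S)  lex  "plan"
[1,3] PP  <  k=2
[3,4] (PP\N)\PP  lex  "gave"
[1,4] PP\N  <  k=3
[0,4] PP  <  k=1
[4,5] S  lex  "from"
[5,6] ((S\PP)/NP)\S  lex  "some"
[4,6] (S\PP)/NP  <  k=5
[6,7] NP  lex  "heard"
[4,7] S\PP  >  k=6
[0,7] S  <  k=4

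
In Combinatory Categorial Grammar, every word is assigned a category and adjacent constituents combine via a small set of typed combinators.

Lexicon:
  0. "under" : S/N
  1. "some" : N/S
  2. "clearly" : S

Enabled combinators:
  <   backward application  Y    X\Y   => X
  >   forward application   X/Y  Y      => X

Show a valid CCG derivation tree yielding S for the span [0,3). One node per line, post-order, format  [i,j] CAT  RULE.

[0,3] S   >
  [0,1] "under" : S/N
  [1,3] N   >
    [1,2] "some" : N/S
    [2,3] "clearly" : S

[0,1] S/N  lex  "under"
[1,2] N/S  lex  "some"
[2,3] S  lex  "clearly"
[1,3] N  >  k=2
[0,3] S  >  k=1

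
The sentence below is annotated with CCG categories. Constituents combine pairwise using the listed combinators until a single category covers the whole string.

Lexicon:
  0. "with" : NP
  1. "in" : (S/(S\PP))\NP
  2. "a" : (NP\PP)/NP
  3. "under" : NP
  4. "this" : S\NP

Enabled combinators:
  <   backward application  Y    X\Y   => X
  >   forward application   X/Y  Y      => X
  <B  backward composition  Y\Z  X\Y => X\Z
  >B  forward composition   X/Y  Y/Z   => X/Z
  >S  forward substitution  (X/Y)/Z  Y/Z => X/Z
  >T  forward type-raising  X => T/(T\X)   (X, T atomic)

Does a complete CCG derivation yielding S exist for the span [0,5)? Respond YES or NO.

YES

[0,5] S   >
  [0,2] S/(S\PP)   <
    [0,1] "with" : NP
    [1,2] "in" : (S/(S\PP))\NP
  [2,5] S\PP   <B
    [2,4] NP\PP   >
      [2,3] "a" : (NP\PP)/NP
      [3,4] "under" : NP
    [4,5] "this" : S\NP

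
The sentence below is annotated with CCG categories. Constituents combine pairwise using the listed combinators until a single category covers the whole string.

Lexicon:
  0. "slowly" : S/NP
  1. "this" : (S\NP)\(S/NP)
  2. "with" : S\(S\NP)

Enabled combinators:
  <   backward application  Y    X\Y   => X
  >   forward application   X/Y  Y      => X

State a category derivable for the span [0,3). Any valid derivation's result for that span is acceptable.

S

[0,3] S   <
  [0,2] S\NP   <
    [0,1] "slowly" : S/NP
    [1,2] "this" : (S\NP)\(S/NP)
  [2,3] "with" : S\(S\NP)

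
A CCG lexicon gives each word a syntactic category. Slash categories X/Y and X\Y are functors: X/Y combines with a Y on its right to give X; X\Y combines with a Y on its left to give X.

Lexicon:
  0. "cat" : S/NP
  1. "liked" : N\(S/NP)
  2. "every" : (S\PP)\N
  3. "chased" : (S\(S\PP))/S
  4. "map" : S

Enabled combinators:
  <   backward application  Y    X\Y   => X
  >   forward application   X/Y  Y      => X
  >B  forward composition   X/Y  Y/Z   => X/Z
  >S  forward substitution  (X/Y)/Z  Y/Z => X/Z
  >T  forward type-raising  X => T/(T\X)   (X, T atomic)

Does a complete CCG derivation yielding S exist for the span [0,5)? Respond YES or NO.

[0,5] S   <
  [0,3] S\PP   <
    [0,2] N   <
      [0,1] "cat" : S/NP
      [1,2] "liked" : N\(S/NP)
    [2,3] "every" : (S\PP)\N
  [3,5] S\(S\PP)   >
    [3,4] "chased" : (S\(S\PP))/S
    [4,5] "map" : S

YES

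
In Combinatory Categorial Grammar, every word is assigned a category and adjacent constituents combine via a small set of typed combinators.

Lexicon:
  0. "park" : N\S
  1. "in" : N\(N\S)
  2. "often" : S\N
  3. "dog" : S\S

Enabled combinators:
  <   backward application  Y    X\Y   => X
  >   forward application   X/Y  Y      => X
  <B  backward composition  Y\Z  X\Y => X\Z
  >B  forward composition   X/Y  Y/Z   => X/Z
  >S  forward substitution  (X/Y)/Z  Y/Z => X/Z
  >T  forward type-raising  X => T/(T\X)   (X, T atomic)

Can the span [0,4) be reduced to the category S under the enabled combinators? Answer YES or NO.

YES

[0,4] S   <
  [0,2] N   <
    [0,1] "park" : N\S
    [1,2] "in" : N\(N\S)
  [2,4] S\N   <B
    [2,3] "often" : S\N
    [3,4] "dog" : S\S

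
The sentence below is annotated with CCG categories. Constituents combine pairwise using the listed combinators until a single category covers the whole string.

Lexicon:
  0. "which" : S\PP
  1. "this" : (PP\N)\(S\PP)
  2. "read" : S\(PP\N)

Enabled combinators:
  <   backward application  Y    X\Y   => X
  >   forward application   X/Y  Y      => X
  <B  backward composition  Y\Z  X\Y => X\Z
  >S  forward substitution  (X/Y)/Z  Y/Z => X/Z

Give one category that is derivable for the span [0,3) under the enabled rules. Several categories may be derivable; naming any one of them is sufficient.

[0,3] S   <
  [0,2] PP\N   <
    [0,1] "which" : S\PP
    [1,2] "this" : (PP\N)\(S\PP)
  [2,3] "read" : S\(PP\N)

S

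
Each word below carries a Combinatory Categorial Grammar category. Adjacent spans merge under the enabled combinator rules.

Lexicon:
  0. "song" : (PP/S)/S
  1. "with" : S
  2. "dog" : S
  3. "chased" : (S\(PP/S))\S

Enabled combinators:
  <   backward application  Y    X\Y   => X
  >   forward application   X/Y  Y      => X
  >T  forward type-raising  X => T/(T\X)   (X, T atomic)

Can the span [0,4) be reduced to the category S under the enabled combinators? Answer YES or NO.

YES

[0,4] S   <
  [0,2] PP/S   >
    [0,1] "song" : (PP/S)/S
    [1,2] "with" : S
  [2,4] S\(PP/S)   <
    [2,3] "dog" : S
    [3,4] "chased" : (S\(PP/S))\S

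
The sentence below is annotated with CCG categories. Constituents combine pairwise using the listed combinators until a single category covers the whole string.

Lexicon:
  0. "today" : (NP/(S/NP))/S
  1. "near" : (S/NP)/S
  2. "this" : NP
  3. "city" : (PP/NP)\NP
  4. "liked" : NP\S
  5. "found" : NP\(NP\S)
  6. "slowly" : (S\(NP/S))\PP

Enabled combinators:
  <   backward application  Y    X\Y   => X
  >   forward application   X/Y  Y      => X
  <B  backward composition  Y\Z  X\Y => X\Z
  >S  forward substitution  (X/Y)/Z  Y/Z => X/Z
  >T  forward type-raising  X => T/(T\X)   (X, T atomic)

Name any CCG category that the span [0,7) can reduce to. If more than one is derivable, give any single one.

[0,7] S   <
  [0,2] NP/S   >S
    [0,1] "today" : (NP/(S/NP))/S
    [1,2] "near" : (S/NP)/S
  [2,7] S\(NP/S)   <
    [2,6] PP   >
      [2,4] PP/NP   <
        [2,3] "this" : NP
        [3,4] "city" : (PP/NP)\NP
      [4,6] NP   <
        [4,5] "liked" : NP\S
        [5,6] "found" : NP\(NP\S)
    [6,7] "slowly" : (S\(NP/S))\PP

S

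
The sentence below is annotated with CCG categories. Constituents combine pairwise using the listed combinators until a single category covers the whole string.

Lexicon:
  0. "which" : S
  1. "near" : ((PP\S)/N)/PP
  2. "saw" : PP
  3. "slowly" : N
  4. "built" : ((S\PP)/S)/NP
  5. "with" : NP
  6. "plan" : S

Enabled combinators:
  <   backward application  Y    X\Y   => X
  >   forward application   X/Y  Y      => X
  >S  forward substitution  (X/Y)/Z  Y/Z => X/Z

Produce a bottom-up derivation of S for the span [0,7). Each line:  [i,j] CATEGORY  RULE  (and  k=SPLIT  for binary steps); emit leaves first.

[0,1] S  lex  "which"
[1,2] ((PP\S)/N)/PP  lex  "near"
[2,3] PP  lex  "saw"
[1,3] (PP\S)/N  >  k=2
[3,4] N  lex  "slowly"
[1,4] PP\S  >  k=3
[0,4] PP  <  k=1
[4,5] ((S\PP)/S)/NP  lex  "built"
[5,6] NP  lex  "with"
[4,6] (S\PP)/S  >  k=5
[6,7] S  lex  "plan"
[4,7] S\PP  >  k=6
[0,7] S  <  k=4

[0,7] S   <
  [0,4] PP   <
    [0,1] "which" : S
    [1,4] PP\S   >
      [1,3] (PP\S)/N   >
        [1,2] "near" : ((PP\S)/N)/PP
        [2,3] "saw" : PP
      [3,4] "slowly" : N
  [4,7] S\PP   >
    [4,6] (S\PP)/S   >
      [4,5] "built" : ((S\PP)/S)/NP
      [5,6] "with" : NP
    [6,7] "plan" : S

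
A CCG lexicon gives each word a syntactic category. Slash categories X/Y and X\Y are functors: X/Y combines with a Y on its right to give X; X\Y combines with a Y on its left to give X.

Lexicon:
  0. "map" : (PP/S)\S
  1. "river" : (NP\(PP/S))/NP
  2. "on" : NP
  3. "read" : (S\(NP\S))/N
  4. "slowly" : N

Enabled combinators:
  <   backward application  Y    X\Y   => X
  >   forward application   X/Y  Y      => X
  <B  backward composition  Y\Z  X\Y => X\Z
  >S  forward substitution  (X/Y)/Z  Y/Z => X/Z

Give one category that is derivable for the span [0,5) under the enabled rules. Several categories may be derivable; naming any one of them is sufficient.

S

[0,5] S   <
  [0,3] NP\S   <B
    [0,1] "map" : (PP/S)\S
    [1,3] NP\(PP/S)   >
      [1,2] "river" : (NP\(PP/S))/NP
      [2,3] "on" : NP
  [3,5] S\(NP\S)   >
    [3,4] "read" : (S\(NP\S))/N
    [4,5] "slowly" : N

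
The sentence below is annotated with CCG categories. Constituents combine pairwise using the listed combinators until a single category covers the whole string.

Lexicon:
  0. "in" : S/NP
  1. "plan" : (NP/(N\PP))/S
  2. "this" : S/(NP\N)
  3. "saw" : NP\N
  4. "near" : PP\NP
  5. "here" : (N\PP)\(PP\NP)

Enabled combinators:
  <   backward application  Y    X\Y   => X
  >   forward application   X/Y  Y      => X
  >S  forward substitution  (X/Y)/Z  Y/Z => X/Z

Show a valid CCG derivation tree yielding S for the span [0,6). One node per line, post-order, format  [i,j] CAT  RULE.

[0,1] S/NP  lex  "in"
[1,2] (NP/(N\PP))/S  lex  "plan"
[2,3] S/(NP\N)  lex  "this"
[3,4] NP\N  lex  "saw"
[2,4] S  >  k=3
[1,4] NP/(N\PP)  >  k=2
[4,5] PP\NP  lex  "near"
[5,6] (N\PP)\(PP\NP)  lex  "here"
[4,6] N\PP  <  k=5
[1,6] NP  >  k=4
[0,6] S  >  k=1

[0,6] S   >
  [0,1] "in" : S/NP
  [1,6] NP   >
    [1,4] NP/(N\PP)   >
      [1,2] "plan" : (NP/(N\PP))/S
      [2,4] S   >
        [2,3] "this" : S/(NP\N)
        [3,4] "saw" : NP\N
    [4,6] N\PP   <
      [4,5] "near" : PP\NP
      [5,6] "here" : (N\PP)\(PP\NP)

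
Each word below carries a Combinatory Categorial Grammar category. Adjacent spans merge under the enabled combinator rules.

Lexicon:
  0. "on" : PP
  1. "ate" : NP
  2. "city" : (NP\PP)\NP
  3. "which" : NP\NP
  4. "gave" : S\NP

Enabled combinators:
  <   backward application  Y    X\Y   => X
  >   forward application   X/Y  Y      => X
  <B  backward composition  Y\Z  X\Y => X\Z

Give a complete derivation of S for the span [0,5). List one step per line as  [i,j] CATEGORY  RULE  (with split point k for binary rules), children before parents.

[0,5] S   <
  [0,3] NP   <
    [0,1] "on" : PP
    [1,3] NP\PP   <
      [1,2] "ate" : NP
      [2,3] "city" : (NP\PP)\NP
  [3,5] S\NP   <B
    [3,4] "which" : NP\NP
    [4,5] "gave" : S\NP

[0,1] PP  lex  "on"
[1,2] NP  lex  "ate"
[2,3] (NP\PP)\NP  lex  "city"
[1,3] NP\PP  <  k=2
[0,3] NP  <  k=1
[3,4] NP\NP  lex  "which"
[4,5] S\NP  lex  "gave"
[3,5] S\NP  <B  k=4
[0,5] S  <  k=3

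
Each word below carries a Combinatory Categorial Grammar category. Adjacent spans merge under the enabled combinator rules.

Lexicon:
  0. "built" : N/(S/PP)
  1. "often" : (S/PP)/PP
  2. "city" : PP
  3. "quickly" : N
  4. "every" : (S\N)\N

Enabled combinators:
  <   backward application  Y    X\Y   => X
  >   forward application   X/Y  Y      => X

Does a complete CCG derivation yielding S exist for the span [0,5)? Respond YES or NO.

YES

[0,5] S   <
  [0,3] N   >
    [0,1] "built" : N/(S/PP)
    [1,3] S/PP   >
      [1,2] "often" : (S/PP)/PP
      [2,3] "city" : PP
  [3,5] S\N   <
    [3,4] "quickly" : N
    [4,5] "every" : (S\N)\N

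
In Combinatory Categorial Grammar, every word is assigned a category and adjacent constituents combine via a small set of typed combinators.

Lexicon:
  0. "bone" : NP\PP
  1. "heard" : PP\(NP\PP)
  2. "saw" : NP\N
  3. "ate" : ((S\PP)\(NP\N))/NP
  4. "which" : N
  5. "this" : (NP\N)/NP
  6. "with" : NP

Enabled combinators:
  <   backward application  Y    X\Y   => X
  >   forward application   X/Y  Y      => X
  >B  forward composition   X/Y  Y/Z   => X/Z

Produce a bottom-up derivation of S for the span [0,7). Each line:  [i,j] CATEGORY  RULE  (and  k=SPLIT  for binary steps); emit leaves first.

[0,1] NP\PP  lex  "bone"
[1,2] PP\(NP\PP)  lex  "heard"
[0,2] PP  <  k=1
[2,3] NP\N  lex  "saw"
[3,4] ((S\PP)\(NP\N))/NP  lex  "ate"
[4,5] N  lex  "which"
[5,6] (NP\N)/NP  lex  "this"
[6,7] NP  lex  "with"
[5,7] NP\N  >  k=6
[4,7] NP  <  k=5
[3,7] (S\PP)\(NP\N)  >  k=4
[2,7] S\PP  <  k=3
[0,7] S  <  k=2

[0,7] S   <
  [0,2] PP   <
    [0,1] "bone" : NP\PP
    [1,2] "heard" : PP\(NP\PP)
  [2,7] S\PP   <
    [2,3] "saw" : NP\N
    [3,7] (S\PP)\(NP\N)   >
      [3,4] "ate" : ((S\PP)\(NP\N))/NP
      [4,7] NP   <
        [4,5] "which" : N
        [5,7] NP\N   >
          [5,6] "this" : (NP\N)/NP
          [6,7] "with" : NP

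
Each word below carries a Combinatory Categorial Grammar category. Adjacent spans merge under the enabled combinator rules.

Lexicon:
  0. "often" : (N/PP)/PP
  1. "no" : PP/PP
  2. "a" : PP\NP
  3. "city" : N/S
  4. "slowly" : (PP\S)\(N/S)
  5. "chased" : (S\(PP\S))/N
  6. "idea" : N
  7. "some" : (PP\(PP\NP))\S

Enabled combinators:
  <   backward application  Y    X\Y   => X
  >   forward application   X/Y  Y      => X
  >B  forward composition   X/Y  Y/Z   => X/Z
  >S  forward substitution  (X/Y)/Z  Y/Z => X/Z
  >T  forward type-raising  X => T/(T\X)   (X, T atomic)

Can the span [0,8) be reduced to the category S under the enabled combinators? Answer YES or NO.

NO

(N/PP)/PP PP/PP PP\NP N/S (PP\S)\(N/S) (S\(PP\S))/N N (PP\(PP\NP))\S
CKY chart[0,8] = {(N/PP)/(PP\PP), N, N/(N\N), N/(PP\PP), N/PP, NP/(NP\N), PP/(PP\N), S/(S\N)}; S ∉ chart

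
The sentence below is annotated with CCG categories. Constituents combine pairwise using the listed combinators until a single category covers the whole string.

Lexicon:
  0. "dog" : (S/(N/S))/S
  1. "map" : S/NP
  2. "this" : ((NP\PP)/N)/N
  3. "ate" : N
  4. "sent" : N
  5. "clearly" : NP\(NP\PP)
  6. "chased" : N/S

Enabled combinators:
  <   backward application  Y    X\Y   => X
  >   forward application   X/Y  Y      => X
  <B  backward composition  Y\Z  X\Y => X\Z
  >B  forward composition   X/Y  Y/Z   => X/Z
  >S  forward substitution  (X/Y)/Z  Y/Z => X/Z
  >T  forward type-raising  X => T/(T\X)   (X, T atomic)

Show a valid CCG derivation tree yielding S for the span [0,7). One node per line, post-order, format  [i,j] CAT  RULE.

[0,1] (S/(N/S))/S  lex  "dog"
[1,2] S/NP  lex  "map"
[2,3] ((NP\PP)/N)/N  lex  "this"
[3,4] N  lex  "ate"
[2,4] (NP\PP)/N  >  k=3
[4,5] N  lex  "sent"
[2,5] NP\PP  >  k=4
[5,6] NP\(NP\PP)  lex  "clearly"
[2,6] NP  <  k=5
[1,6] S  >  k=2
[0,6] S/(N/S)  >  k=1
[6,7] N/S  lex  "chased"
[0,7] S  >  k=6

[0,7] S   >
  [0,6] S/(N/S)   >
    [0,1] "dog" : (S/(N/S))/S
    [1,6] S   >
      [1,2] "map" : S/NP
      [2,6] NP   <
        [2,5] NP\PP   >
          [2,4] (NP\PP)/N   >
            [2,3] "this" : ((NP\PP)/N)/N
            [3,4] "ate" : N
          [4,5] "sent" : N
        [5,6] "clearly" : NP\(NP\PP)
  [6,7] "chased" : N/S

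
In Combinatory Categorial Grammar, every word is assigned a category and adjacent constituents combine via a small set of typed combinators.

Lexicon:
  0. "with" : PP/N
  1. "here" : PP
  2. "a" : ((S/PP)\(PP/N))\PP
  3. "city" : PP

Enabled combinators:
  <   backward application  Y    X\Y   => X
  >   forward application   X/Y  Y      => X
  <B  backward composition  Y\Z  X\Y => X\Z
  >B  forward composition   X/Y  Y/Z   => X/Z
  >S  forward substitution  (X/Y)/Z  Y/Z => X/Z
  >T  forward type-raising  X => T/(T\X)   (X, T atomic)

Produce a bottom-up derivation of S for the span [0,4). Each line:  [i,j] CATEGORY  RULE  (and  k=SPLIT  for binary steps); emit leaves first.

[0,4] S   >
  [0,3] S/PP   <
    [0,1] "with" : PP/N
    [1,3] (S/PP)\(PP/N)   <
      [1,2] "here" : PP
      [2,3] "a" : ((S/PP)\(PP/N))\PP
  [3,4] "city" : PP

[0,1] PP/N  lex  "with"
[1,2] PP  lex  "here"
[2,3] ((S/PP)\(PP/N))\PP  lex  "a"
[1,3] (S/PP)\(PP/N)  <  k=2
[0,3] S/PP  <  k=1
[3,4] PP  lex  "city"
[0,4] S  >  k=3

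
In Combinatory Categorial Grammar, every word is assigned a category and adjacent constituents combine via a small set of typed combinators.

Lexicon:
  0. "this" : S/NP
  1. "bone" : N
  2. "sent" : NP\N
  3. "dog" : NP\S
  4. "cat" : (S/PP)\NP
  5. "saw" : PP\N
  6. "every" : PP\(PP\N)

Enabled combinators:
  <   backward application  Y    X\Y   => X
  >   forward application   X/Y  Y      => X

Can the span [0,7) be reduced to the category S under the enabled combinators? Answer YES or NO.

YES

[0,7] S   >
  [0,5] S/PP   <
    [0,4] NP   <
      [0,3] S   >
        [0,1] "this" : S/NP
        [1,3] NP   <
          [1,2] "bone" : N
          [2,3] "sent" : NP\N
      [3,4] "dog" : NP\S
    [4,5] "cat" : (S/PP)\NP
  [5,7] PP   <
    [5,6] "saw" : PP\N
    [6,7] "every" : PP\(PP\N)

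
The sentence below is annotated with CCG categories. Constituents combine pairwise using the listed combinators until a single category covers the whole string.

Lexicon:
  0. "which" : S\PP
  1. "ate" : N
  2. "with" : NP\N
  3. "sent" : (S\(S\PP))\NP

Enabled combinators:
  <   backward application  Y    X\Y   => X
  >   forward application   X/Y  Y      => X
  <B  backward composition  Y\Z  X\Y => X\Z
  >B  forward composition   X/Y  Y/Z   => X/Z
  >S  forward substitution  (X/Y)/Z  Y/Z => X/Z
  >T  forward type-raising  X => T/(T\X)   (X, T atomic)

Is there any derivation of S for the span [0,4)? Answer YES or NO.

[0,4] S   <
  [0,1] "which" : S\PP
  [1,4] S\(S\PP)   <
    [1,3] NP   >
      [1,2] NP/(NP\N)   >T
        [1,2] "ate" : N
      [2,3] "with" : NP\N
    [3,4] "sent" : (S\(S\PP))\NP

YES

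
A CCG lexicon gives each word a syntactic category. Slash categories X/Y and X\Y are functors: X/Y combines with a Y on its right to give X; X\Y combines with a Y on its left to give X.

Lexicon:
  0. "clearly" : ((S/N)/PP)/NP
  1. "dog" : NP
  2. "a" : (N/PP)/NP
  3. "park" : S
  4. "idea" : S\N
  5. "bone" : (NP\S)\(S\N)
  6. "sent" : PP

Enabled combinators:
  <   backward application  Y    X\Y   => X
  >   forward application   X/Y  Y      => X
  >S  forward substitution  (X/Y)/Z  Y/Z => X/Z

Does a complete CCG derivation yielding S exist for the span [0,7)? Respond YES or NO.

[0,7] S   >
  [0,6] S/PP   >S
    [0,2] (S/N)/PP   >
      [0,1] "clearly" : ((S/N)/PP)/NP
      [1,2] "dog" : NP
    [2,6] N/PP   >
      [2,3] "a" : (N/PP)/NP
      [3,6] NP   <
        [3,4] "park" : S
        [4,6] NP\S   <
          [4,5] "idea" : S\N
          [5,6] "bone" : (NP\S)\(S\N)
  [6,7] "sent" : PP

YES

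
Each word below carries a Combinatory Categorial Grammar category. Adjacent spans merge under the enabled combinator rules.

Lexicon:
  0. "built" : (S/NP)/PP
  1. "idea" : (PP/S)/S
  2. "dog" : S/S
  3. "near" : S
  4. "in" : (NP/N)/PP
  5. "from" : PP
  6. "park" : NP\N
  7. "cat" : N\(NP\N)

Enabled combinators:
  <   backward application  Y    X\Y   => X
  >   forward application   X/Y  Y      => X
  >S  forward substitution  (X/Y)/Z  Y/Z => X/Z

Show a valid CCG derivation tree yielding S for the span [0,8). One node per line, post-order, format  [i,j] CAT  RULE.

[0,1] (S/NP)/PP  lex  "built"
[1,2] (PP/S)/S  lex  "idea"
[2,3] S/S  lex  "dog"
[1,3] PP/S  >S  k=2
[3,4] S  lex  "near"
[1,4] PP  >  k=3
[0,4] S/NP  >  k=1
[4,5] (NP/N)/PP  lex  "in"
[5,6] PP  lex  "from"
[4,6] NP/N  >  k=5
[6,7] NP\N  lex  "park"
[7,8] N\(NP\N)  lex  "cat"
[6,8] N  <  k=7
[4,8] NP  >  k=6
[0,8] S  >  k=4

[0,8] S   >
  [0,4] S/NP   >
    [0,1] "built" : (S/NP)/PP
    [1,4] PP   >
      [1,3] PP/S   >S
        [1,2] "idea" : (PP/S)/S
        [2,3] "dog" : S/S
      [3,4] "near" : S
  [4,8] NP   >
    [4,6] NP/N   >
      [4,5] "in" : (NP/N)/PP
      [5,6] "from" : PP
    [6,8] N   <
      [6,7] "park" : NP\N
      [7,8] "cat" : N\(NP\N)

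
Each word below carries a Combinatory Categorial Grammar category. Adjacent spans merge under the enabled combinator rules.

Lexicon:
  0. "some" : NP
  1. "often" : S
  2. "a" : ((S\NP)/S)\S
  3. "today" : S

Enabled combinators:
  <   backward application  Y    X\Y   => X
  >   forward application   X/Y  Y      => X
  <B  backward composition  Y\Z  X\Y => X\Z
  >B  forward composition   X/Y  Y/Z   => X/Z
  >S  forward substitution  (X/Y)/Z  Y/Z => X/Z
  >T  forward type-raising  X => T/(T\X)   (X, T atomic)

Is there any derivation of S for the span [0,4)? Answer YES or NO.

YES

[0,4] S   >
  [0,1] S/(S\NP)   >T
    [0,1] "some" : NP
  [1,4] S\NP   >
    [1,3] (S\NP)/S   <
      [1,2] "often" : S
      [2,3] "a" : ((S\NP)/S)\S
    [3,4] "today" : S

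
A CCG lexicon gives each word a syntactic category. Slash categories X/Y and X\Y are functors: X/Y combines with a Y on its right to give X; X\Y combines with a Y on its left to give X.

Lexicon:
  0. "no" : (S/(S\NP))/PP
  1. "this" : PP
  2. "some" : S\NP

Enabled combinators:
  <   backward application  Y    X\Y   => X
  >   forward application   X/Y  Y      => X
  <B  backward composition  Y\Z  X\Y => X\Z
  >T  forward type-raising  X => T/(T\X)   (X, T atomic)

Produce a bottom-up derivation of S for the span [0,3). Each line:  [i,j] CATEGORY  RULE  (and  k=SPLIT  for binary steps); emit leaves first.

[0,1] (S/(S\NP))/PP  lex  "no"
[1,2] PP  lex  "this"
[0,2] S/(S\NP)  >  k=1
[2,3] S\NP  lex  "some"
[0,3] S  >  k=2

[0,3] S   >
  [0,2] S/(S\NP)   >
    [0,1] "no" : (S/(S\NP))/PP
    [1,2] "this" : PP
  [2,3] "some" : S\NP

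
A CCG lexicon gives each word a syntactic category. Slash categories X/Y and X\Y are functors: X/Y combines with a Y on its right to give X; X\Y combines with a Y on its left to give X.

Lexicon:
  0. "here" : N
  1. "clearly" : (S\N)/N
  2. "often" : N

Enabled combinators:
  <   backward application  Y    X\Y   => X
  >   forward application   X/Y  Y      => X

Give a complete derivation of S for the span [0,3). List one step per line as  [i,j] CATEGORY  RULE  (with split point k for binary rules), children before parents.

[0,1] N  lex  "here"
[1,2] (S\N)/N  lex  "clearly"
[2,3] N  lex  "often"
[1,3] S\N  >  k=2
[0,3] S  <  k=1

[0,3] S   <
  [0,1] "here" : N
  [1,3] S\N   >
    [1,2] "clearly" : (S\N)/N
    [2,3] "often" : N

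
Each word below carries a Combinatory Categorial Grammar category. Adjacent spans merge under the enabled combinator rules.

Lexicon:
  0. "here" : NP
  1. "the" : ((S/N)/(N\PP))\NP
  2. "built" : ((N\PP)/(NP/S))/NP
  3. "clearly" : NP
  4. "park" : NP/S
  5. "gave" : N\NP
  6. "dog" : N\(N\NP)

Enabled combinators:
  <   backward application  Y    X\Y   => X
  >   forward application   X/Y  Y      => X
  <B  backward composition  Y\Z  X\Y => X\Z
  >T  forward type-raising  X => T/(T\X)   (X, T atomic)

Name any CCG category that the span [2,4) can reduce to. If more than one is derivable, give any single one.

(N\PP)/(NP/S)

[0,7] S   >
  [0,5] S/N   >
    [0,2] (S/N)/(N\PP)   <
      [0,1] "here" : NP
      [1,2] "the" : ((S/N)/(N\PP))\NP
    [2,5] N\PP   >
      [2,4] (N\PP)/(NP/S)   >
        [2,3] "built" : ((N\PP)/(NP/S))/NP
        [3,4] "clearly" : NP
      [4,5] "park" : NP/S
  [5,7] N   <
    [5,6] "gave" : N\NP
    [6,7] "dog" : N\(N\NP)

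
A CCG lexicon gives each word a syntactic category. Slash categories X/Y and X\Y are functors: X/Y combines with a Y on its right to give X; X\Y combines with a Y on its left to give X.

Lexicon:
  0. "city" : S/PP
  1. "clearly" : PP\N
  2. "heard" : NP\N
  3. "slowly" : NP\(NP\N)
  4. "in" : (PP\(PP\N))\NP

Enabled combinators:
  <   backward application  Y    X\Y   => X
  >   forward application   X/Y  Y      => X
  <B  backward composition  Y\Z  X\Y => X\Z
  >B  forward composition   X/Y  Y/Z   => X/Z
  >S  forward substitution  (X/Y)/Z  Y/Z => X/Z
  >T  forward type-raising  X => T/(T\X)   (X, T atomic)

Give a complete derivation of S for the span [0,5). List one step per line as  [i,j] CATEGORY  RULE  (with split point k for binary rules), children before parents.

[0,1] S/PP  lex  "city"
[1,2] PP\N  lex  "clearly"
[2,3] NP\N  lex  "heard"
[3,4] NP\(NP\N)  lex  "slowly"
[2,4] NP  <  k=3
[4,5] (PP\(PP\N))\NP  lex  "in"
[2,5] PP\(PP\N)  <  k=4
[1,5] PP  <  k=2
[0,5] S  >  k=1

[0,5] S   >
  [0,1] "city" : S/PP
  [1,5] PP   <
    [1,2] "clearly" : PP\N
    [2,5] PP\(PP\N)   <
      [2,4] NP   <
        [2,3] "heard" : NP\N
        [3,4] "slowly" : NP\(NP\N)
      [4,5] "in" : (PP\(PP\N))\NP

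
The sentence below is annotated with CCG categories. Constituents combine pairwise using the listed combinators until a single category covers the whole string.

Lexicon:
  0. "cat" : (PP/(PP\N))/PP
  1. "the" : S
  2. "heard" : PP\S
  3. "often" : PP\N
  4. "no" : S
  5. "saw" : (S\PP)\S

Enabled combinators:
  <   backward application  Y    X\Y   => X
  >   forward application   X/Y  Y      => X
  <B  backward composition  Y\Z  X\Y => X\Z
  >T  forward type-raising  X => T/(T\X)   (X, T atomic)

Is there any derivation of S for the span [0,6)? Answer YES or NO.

[0,6] S   <
  [0,4] PP   >
    [0,3] PP/(PP\N)   >
      [0,1] "cat" : (PP/(PP\N))/PP
      [1,3] PP   >
        [1,2] PP/(PP\S)   >T
          [1,2] "the" : S
        [2,3] "heard" : PP\S
    [3,4] "often" : PP\N
  [4,6] S\PP   <
    [4,5] "no" : S
    [5,6] "saw" : (S\PP)\S

YES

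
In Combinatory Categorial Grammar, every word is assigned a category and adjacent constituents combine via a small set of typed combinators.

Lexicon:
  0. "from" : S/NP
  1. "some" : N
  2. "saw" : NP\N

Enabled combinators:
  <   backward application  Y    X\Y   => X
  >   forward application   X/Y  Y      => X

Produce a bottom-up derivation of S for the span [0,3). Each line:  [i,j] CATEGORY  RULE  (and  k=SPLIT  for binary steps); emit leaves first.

[0,3] S   >
  [0,1] "from" : S/NP
  [1,3] NP   <
    [1,2] "some" : N
    [2,3] "saw" : NP\N

[0,1] S/NP  lex  "from"
[1,2] N  lex  "some"
[2,3] NP\N  lex  "saw"
[1,3] NP  <  k=2
[0,3] S  >  k=1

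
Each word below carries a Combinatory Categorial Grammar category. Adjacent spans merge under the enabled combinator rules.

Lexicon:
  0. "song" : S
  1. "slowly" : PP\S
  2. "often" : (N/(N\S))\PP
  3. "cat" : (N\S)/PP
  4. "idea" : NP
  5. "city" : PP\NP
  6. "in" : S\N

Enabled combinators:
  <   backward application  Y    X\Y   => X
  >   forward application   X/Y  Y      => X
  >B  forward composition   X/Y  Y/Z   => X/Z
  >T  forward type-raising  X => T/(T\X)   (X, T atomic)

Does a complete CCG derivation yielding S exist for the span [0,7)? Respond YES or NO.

YES

[0,7] S   <
  [0,6] N   >
    [0,3] N/(N\S)   <
      [0,2] PP   <
        [0,1] "song" : S
        [1,2] "slowly" : PP\S
      [2,3] "often" : (N/(N\S))\PP
    [3,6] N\S   >
      [3,4] "cat" : (N\S)/PP
      [4,6] PP   >
        [4,5] PP/(PP\NP)   >T
          [4,5] "idea" : NP
        [5,6] "city" : PP\NP
  [6,7] "in" : S\N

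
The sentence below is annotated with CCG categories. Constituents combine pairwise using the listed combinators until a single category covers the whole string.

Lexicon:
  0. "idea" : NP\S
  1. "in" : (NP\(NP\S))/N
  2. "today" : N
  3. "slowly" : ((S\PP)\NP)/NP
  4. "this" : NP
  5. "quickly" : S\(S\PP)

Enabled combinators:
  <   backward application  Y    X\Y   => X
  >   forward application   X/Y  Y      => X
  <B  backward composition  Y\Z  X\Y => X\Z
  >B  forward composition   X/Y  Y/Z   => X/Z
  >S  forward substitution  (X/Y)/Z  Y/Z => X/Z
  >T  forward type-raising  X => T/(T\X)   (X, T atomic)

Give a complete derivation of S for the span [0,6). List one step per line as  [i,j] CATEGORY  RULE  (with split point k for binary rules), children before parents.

[0,1] NP\S  lex  "idea"
[1,2] (NP\(NP\S))/N  lex  "in"
[2,3] N  lex  "today"
[1,3] NP\(NP\S)  >  k=2
[0,3] NP  <  k=1
[3,4] ((S\PP)\NP)/NP  lex  "slowly"
[4,5] NP  lex  "this"
[3,5] (S\PP)\NP  >  k=4
[5,6] S\(S\PP)  lex  "quickly"
[3,6] S\NP  <B  k=5
[0,6] S  <  k=3

[0,6] S   <
  [0,3] NP   <
    [0,1] "idea" : NP\S
    [1,3] NP\(NP\S)   >
      [1,2] "in" : (NP\(NP\S))/N
      [2,3] "today" : N
  [3,6] S\NP   <B
    [3,5] (S\PP)\NP   >
      [3,4] "slowly" : ((S\PP)\NP)/NP
      [4,5] "this" : NP
    [5,6] "quickly" : S\(S\PP)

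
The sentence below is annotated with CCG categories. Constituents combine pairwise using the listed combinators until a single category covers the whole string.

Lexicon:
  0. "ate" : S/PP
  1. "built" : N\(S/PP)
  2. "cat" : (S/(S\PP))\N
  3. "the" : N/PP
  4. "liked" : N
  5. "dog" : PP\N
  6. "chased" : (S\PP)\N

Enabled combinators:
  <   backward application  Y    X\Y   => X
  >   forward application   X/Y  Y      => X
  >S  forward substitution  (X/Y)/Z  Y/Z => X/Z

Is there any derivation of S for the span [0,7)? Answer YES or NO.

YES

[0,7] S   >
  [0,3] S/(S\PP)   <
    [0,2] N   <
      [0,1] "ate" : S/PP
      [1,2] "built" : N\(S/PP)
    [2,3] "cat" : (S/(S\PP))\N
  [3,7] S\PP   <
    [3,6] N   >
      [3,4] "the" : N/PP
      [4,6] PP   <
        [4,5] "liked" : N
        [5,6] "dog" : PP\N
    [6,7] "chased" : (S\PP)\N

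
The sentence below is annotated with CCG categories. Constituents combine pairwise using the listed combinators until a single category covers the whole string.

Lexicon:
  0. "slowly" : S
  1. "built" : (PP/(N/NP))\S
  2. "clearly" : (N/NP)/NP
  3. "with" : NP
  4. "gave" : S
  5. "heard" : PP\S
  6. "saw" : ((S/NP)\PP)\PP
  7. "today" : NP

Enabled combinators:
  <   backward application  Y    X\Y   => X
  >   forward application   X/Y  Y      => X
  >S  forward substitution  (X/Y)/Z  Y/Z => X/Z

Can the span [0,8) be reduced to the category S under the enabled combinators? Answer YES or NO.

YES

[0,8] S   >
  [0,7] S/NP   <
    [0,4] PP   >
      [0,2] PP/(N/NP)   <
        [0,1] "slowly" : S
        [1,2] "built" : (PP/(N/NP))\S
      [2,4] N/NP   >
        [2,3] "clearly" : (N/NP)/NP
        [3,4] "with" : NP
    [4,7] (S/NP)\PP   <
      [4,6] PP   <
        [4,5] "gave" : S
        [5,6] "heard" : PP\S
      [6,7] "saw" : ((S/NP)\PP)\PP
  [7,8] "today" : NP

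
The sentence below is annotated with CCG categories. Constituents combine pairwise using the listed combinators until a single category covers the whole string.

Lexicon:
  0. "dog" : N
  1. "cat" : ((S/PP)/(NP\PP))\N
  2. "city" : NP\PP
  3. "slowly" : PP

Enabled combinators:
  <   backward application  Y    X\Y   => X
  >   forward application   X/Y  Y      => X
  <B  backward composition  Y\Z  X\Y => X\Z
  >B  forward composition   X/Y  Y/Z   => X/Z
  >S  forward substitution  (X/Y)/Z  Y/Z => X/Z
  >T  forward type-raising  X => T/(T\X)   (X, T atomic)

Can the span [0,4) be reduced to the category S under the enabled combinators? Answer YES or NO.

YES

[0,4] S   >
  [0,3] S/PP   >
    [0,2] (S/PP)/(NP\PP)   <
      [0,1] "dog" : N
      [1,2] "cat" : ((S/PP)/(NP\PP))\N
    [2,3] "city" : NP\PP
  [3,4] "slowly" : PP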